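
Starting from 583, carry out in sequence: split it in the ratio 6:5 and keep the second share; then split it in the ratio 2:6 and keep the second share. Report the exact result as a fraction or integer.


Start with 583.
Step 1: Split 6:5, second share = 583 * 5/11 = 265
Step 2: Split 2:6, second share = 265 * 6/8 = 795/4
Final result = 795/4

795/4


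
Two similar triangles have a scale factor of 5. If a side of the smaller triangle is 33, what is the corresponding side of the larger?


Similar triangles have proportional sides
Scale factor = 5
Smaller side = 33
Corresponding larger side = 33 * 5
= 165

165


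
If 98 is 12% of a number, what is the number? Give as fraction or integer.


Given: 98 is 12% of the whole
Set up: 98 = 12/100 * whole
whole = 98 * 100 / 12
whole = 9800 / 12
whole = 2450/3

2450/3


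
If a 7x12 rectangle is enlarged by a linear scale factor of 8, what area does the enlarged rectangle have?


Original dimensions: 7 x 12
Enlargement factor = 8
New width = 7 * 8 = 56
New height = 12 * 8 = 96
New area = 56 * 96 = 5376

5376


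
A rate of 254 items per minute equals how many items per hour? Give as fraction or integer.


Converting from per minute to per hour
Rate = 254 items per minute
Multiply by 60: 254 * 60
= 15240 items per hour

15240


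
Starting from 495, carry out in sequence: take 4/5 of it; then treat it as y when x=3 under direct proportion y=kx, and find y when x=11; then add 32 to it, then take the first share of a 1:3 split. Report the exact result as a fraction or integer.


Start with 495.
Step 1: Take 4/5: 495 * 4/5 = 396
Step 2: Direct prop: k = (396)/3; new y = k*11 = 396*11/3 = 1452
Step 3: Add 32: 1452+32=1484; split 1:3 first = 1484*1/4 = 371
Final result = 371

371


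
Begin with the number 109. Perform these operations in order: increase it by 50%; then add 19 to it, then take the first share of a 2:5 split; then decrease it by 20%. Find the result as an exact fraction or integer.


Start with 109.
Step 1: Increase by 50%: 109 * 150/100 = 327/2
Step 2: Add 19: 327/2+19=365/2; split 2:5 first = 365/2*2/7 = 365/7
Step 3: Decrease by 20%: 365/7 * 80/100 = 292/7
Final result = 292/7

292/7


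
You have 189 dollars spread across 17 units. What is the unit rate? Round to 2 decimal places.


Total dollars = 189
Number of units = 17
Unit rate = 189 / 17
= 11.12 dollars per unit

11.12


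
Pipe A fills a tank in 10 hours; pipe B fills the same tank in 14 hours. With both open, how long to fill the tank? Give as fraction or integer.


Rate of A = 1/10 job per hour
Rate of B = 1/14 job per hour
Combined rate = 1/10 + 1/14
Find common denominator: (14 + 10)/(10*14) = 24/140
Combined rate = 6/35 job per hour
Time together = 1 / (6/35) = 35/6 hours

35/6


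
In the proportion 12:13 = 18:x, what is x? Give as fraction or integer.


Setting up: 12/13 = 18/x
Cross multiply: 12 * x = 13 * 18
12x = 234
x = 234/12
x = 39/2

39/2


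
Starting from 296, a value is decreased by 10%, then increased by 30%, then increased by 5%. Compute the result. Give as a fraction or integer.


Start: 296
Step 1: decrease by 10% => multiply by 90/100
  296 * 90/100 = 1332/5
Step 2: increase by 30% => multiply by 130/100
  1332/5 * 130/100 = 8658/25
Step 3: increase by 5% => multiply by 105/100
  8658/25 * 105/100 = 90909/250
Final value = 90909/250

90909/250


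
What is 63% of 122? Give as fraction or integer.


Compute 63% of 122
Convert percentage: 63% = 63/100
Multiply: 122 * 63/100
= 7686/100
= 3843/50

3843/50


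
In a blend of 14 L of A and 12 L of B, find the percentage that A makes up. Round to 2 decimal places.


Volume of A = 14 L
Volume of B = 12 L
Total volume = 14 + 12 = 26 L
Percentage of A = (14/26) * 100
= 53.85%

53.85


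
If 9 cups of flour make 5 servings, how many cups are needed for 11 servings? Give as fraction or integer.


Original: 9 cups for 5 servings
Target servings = 11
Scaling factor = 11/5
New amount = 9 * 11/5
= 99/5
= 99/5 cups

99/5


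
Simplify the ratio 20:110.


Find GCD(20, 110)
GCD = 10
Divide both by 10: 20/10 = 2, 110/10 = 11
Simplified ratio = 2:11

2:11


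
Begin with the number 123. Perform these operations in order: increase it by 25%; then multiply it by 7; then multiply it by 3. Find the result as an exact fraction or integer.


Start with 123.
Step 1: Increase by 25%: 123 * 125/100 = 615/4
Step 2: Multiply by 7: 615/4 * 7 = 4305/4
Step 3: Multiply by 3: 4305/4 * 3 = 12915/4
Final result = 12915/4

12915/4


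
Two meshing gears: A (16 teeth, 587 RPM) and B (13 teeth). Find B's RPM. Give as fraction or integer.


Gear ratio: teeth_A * RPM_A = teeth_B * RPM_B
16 * 587 = 13 * RPM_B
9392 = 13 * RPM_B
RPM_B = 9392 / 13
RPM_B = 9392/13

9392/13


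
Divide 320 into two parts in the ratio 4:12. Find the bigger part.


Total parts = 4 + 12 = 16
Value per part = 320 / 16 = 20
First share = 4 * 20 = 80
Second share = 12 * 20 = 240
Larger share = 240

240


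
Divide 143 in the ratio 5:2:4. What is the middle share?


Ratio = 5:2:4
Total parts = 5 + 2 + 4 = 11
Value per part = 143 / 11 = 13
First share = 5 * 13 = 65
Middle share = 2 * 13 = 26
Third share = 4 * 13 = 52

26


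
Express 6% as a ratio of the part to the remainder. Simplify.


Part = 6%, Remainder = 94%
Ratio = 6:94
GCD(6, 94) = 2
Simplify: 3:47 = 3:47

3:47


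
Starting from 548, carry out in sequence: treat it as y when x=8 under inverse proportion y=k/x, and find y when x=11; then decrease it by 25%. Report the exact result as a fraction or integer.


Start with 548.
Step 1: Inverse prop: k = (548)*8; new y = k/11 = 548*8/11 = 4384/11
Step 2: Decrease by 25%: 4384/11 * 75/100 = 3288/11
Final result = 3288/11

3288/11


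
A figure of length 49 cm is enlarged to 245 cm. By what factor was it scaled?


Original length = 49 cm
Scaled length = 245 cm
Scale factor = 245 / 49
= 5

5


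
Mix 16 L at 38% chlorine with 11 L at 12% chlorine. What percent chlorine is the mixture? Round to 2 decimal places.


Solute in mixture 1 = 38% of 16 L = 16*38/100 = 152/25 L
Solute in mixture 2 = 12% of 11 L = 11*12/100 = 33/25 L
Total solute = 152/25 + 33/25 = 37/5 L
Total volume = 16 + 11 = 27 L
Final concentration = 37/5/27 * 100 = 27.41%

27.41


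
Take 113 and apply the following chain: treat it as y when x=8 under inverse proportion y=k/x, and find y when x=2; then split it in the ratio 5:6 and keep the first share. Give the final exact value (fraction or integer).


Start with 113.
Step 1: Inverse prop: k = (113)*8; new y = k/2 = 113*8/2 = 452
Step 2: Split 5:6, first share = 452 * 5/11 = 2260/11
Final result = 2260/11

2260/11


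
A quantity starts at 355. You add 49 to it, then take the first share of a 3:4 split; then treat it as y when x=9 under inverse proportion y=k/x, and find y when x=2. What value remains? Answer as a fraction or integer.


Start with 355.
Step 1: Add 49: 355+49=404; split 3:4 first = 404*3/7 = 1212/7
Step 2: Inverse prop: k = (1212/7)*9; new y = k/2 = 1212/7*9/2 = 5454/7
Final result = 5454/7

5454/7


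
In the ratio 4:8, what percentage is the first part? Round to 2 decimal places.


Total parts = 4 + 8 = 12
First part fraction = 4/12
Percentage = (4/12) * 100
= 0.333333 * 100
= 33.33%

33.33


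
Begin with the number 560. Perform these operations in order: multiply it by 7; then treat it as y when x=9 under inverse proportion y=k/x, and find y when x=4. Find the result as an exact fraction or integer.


Start with 560.
Step 1: Multiply by 7: 560 * 7 = 3920
Step 2: Inverse prop: k = (3920)*9; new y = k/4 = 3920*9/4 = 8820
Final result = 8820

8820


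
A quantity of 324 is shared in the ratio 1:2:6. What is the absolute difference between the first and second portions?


Total parts = 1 + 2 + 6 = 9
Value per part = 324 / 9 = 36
Shares: 1*36=36, 2*36=72, 6*36=216
First share = 36, second share = 72
Difference = |36 - 72| = 36

36


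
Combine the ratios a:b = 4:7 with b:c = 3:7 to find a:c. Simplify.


Given a:b = 4:7 and b:c = 3:7
Make b consistent. Multiply first ratio by 3: a:b = 12:21
Multiply second ratio by 7: b:c = 21:49
Now b = 21 in both, so a:b:c = 12:21:49
Therefore a:c = 12:49
Simplify by GCD: a:c = 12:49

12:49


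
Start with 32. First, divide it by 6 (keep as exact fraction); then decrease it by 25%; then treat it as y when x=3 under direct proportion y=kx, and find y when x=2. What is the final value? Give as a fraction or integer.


Start with 32.
Step 1: Divide by 6: 32 / 6 = 16/3
Step 2: Decrease by 25%: 16/3 * 75/100 = 4
Step 3: Direct prop: k = (4)/3; new y = k*2 = 4*2/3 = 8/3
Final result = 8/3

8/3


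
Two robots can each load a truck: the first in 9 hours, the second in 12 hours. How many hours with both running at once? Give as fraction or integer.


Rate of A = 1/9 job per hour
Rate of B = 1/12 job per hour
Combined rate = 1/9 + 1/12
Find common denominator: (12 + 9)/(9*12) = 21/108
Combined rate = 7/36 job per hour
Time together = 1 / (7/36) = 36/7 hours

36/7


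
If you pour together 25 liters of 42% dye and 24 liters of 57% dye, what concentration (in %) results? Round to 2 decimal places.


Solute in mixture 1 = 42% of 25 L = 25*42/100 = 21/2 L
Solute in mixture 2 = 57% of 24 L = 24*57/100 = 342/25 L
Total solute = 21/2 + 342/25 = 1209/50 L
Total volume = 25 + 24 = 49 L
Final concentration = 1209/50/49 * 100 = 49.35%

49.35


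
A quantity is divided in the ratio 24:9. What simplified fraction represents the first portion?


Total parts = 24 + 9 = 33
First part fraction = 24/33
Simplify: 24/33 = 8/11

8/11


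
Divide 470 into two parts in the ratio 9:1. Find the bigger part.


Total parts = 9 + 1 = 10
Value per part = 470 / 10 = 47
First share = 9 * 47 = 423
Second share = 1 * 47 = 47
Larger share = 423

423


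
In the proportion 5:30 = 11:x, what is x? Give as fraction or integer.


Setting up: 5/30 = 11/x
Cross multiply: 5 * x = 30 * 11
5x = 330
x = 330/5
x = 66

66


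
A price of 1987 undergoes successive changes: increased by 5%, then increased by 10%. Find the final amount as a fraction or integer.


Start: 1987
Step 1: increase by 5% => multiply by 105/100
  1987 * 105/100 = 41727/20
Step 2: increase by 10% => multiply by 110/100
  41727/20 * 110/100 = 458997/200
Final value = 458997/200

458997/200


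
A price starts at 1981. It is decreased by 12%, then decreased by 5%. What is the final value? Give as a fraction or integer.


Start: 1981
Step 1: decrease by 12% => multiply by 88/100
  1981 * 88/100 = 43582/25
Step 2: decrease by 5% => multiply by 95/100
  43582/25 * 95/100 = 414029/250
Final value = 414029/250

414029/250


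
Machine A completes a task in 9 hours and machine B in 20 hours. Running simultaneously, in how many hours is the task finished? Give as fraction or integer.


Rate of A = 1/9 job per hour
Rate of B = 1/20 job per hour
Combined rate = 1/9 + 1/20
Find common denominator: (20 + 9)/(9*20) = 29/180
Combined rate = 29/180 job per hour
Time together = 1 / (29/180) = 180/29 hours

180/29


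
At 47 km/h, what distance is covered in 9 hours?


Using distance = speed * time
Speed = 47 km/h
Time = 9 hours
Distance = 47 * 9
= 423 km

423


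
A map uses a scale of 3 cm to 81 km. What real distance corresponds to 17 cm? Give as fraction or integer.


Map scale: 3 cm = 81 km
Measured distance on map = 17 cm
Set up proportion: 17 * 81 / 3
= 1377 / 3
= 459 km

459


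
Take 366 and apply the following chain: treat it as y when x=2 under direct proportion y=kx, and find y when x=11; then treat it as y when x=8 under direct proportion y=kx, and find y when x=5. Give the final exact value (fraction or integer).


Start with 366.
Step 1: Direct prop: k = (366)/2; new y = k*11 = 366*11/2 = 2013
Step 2: Direct prop: k = (2013)/8; new y = k*5 = 2013*5/8 = 10065/8
Final result = 10065/8

10065/8


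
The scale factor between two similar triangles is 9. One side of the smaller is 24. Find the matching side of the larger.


Similar triangles have proportional sides
Scale factor = 9
Smaller side = 24
Corresponding larger side = 24 * 9
= 216

216


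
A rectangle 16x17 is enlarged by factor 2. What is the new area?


Original dimensions: 16 x 17
Enlargement factor = 2
New width = 16 * 2 = 32
New height = 17 * 2 = 34
New area = 32 * 34 = 1088

1088


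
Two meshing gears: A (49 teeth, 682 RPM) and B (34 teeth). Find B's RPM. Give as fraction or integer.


Gear ratio: teeth_A * RPM_A = teeth_B * RPM_B
49 * 682 = 34 * RPM_B
33418 = 34 * RPM_B
RPM_B = 33418 / 34
RPM_B = 16709/17

16709/17


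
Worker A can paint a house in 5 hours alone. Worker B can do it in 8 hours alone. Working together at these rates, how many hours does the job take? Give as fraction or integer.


Rate of A = 1/5 job per hour
Rate of B = 1/8 job per hour
Combined rate = 1/5 + 1/8
Find common denominator: (8 + 5)/(5*8) = 13/40
Combined rate = 13/40 job per hour
Time together = 1 / (13/40) = 40/13 hours

40/13


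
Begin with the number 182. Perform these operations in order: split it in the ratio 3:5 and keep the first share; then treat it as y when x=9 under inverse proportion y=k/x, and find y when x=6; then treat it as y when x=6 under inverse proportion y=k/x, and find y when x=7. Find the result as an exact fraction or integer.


Start with 182.
Step 1: Split 3:5, first share = 182 * 3/8 = 273/4
Step 2: Inverse prop: k = (273/4)*9; new y = k/6 = 273/4*9/6 = 819/8
Step 3: Inverse prop: k = (819/8)*6; new y = k/7 = 819/8*6/7 = 351/4
Final result = 351/4

351/4


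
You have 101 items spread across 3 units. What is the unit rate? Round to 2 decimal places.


Total items = 101
Number of units = 3
Unit rate = 101 / 3
= 33.67 items per unit

33.67


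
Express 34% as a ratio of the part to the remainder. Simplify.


Part = 34%, Remainder = 66%
Ratio = 34:66
GCD(34, 66) = 2
Simplify: 17:33 = 17:33

17:33


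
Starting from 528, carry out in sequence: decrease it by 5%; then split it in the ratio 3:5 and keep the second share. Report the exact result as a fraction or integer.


Start with 528.
Step 1: Decrease by 5%: 528 * 95/100 = 2508/5
Step 2: Split 3:5, second share = 2508/5 * 5/8 = 627/2
Final result = 627/2

627/2


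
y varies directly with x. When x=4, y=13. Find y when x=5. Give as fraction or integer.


Direct proportion: y = kx
Find k: k = 13/4 = 13/4
Compute y at x=5: y = 13/4 * 5
y = 65/4

65/4


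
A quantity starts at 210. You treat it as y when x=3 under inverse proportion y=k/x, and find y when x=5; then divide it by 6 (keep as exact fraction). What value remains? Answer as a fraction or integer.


Start with 210.
Step 1: Inverse prop: k = (210)*3; new y = k/5 = 210*3/5 = 126
Step 2: Divide by 6: 126 / 6 = 21
Final result = 21

21


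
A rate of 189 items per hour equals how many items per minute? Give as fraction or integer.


Converting from per hour to per minute
Rate = 189 items per hour
Divide by 60: 189/60
= 63/20 items per minute

63/20


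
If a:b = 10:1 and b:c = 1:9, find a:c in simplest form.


Given a:b = 10:1 and b:c = 1:9
Make b consistent. Multiply first ratio by 1: a:b = 10:1
Multiply second ratio by 1: b:c = 1:9
Now b = 1 in both, so a:b:c = 10:1:9
Therefore a:c = 10:9
Simplify by GCD: a:c = 10:9

10:9


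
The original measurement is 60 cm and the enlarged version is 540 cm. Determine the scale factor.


Original length = 60 cm
Scaled length = 540 cm
Scale factor = 540 / 60
= 9

9


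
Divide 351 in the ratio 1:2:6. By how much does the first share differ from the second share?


Total parts = 1 + 2 + 6 = 9
Value per part = 351 / 9 = 39
Shares: 1*39=39, 2*39=78, 6*39=234
First share = 39, second share = 78
Difference = |39 - 78| = 39

39


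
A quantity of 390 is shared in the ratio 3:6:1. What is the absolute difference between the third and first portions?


Total parts = 3 + 6 + 1 = 10
Value per part = 390 / 10 = 39
Shares: 3*39=117, 6*39=234, 1*39=39
Third share = 39, first share = 117
Difference = |39 - 117| = 78

78


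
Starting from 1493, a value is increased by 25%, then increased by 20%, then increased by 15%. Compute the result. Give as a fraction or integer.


Start: 1493
Step 1: increase by 25% => multiply by 125/100
  1493 * 125/100 = 7465/4
Step 2: increase by 20% => multiply by 120/100
  7465/4 * 120/100 = 4479/2
Step 3: increase by 15% => multiply by 115/100
  4479/2 * 115/100 = 103017/40
Final value = 103017/40

103017/40


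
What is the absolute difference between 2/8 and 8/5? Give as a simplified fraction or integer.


Simplify: 2/8 = 1/4 and 8/5 = 8/5
Find common denominator: LCD = 20
Convert: 5/20 and 32/20
Difference = |5 - 32|/20 = 27/20
Simplified = 27/20

27/20


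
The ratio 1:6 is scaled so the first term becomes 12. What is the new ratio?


Original ratio: 1:6
First term target: 12
Scale factor = 12 / 1 = 12
Multiply second term: 6 * 12 = 72
Equivalent ratio = 12:72

12:72


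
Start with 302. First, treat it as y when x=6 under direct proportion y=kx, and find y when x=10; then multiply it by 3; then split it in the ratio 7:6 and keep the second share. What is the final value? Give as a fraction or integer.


Start with 302.
Step 1: Direct prop: k = (302)/6; new y = k*10 = 302*10/6 = 1510/3
Step 2: Multiply by 3: 1510/3 * 3 = 1510
Step 3: Split 7:6, second share = 1510 * 6/13 = 9060/13
Final result = 9060/13

9060/13


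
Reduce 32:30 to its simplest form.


Find GCD(32, 30)
GCD = 2
Divide both by 2: 32/2 = 16, 30/2 = 15
Simplified ratio = 16:15

16:15


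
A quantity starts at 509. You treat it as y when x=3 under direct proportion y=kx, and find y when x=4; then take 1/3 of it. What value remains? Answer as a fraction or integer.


Start with 509.
Step 1: Direct prop: k = (509)/3; new y = k*4 = 509*4/3 = 2036/3
Step 2: Take 1/3: 2036/3 * 1/3 = 2036/9
Final result = 2036/9

2036/9


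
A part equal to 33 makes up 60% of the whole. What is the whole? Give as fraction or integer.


Given: 33 is 60% of the whole
Set up: 33 = 60/100 * whole
whole = 33 * 100 / 60
whole = 3300 / 60
whole = 55

55


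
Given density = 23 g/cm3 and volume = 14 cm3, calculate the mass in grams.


Using mass = density * volume
Density = 23 g/cm3
Volume = 14 cm3
Mass = 23 * 14
= 322 g

322


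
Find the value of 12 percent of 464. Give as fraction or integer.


Compute 12% of 464
Convert percentage: 12% = 12/100
Multiply: 464 * 12/100
= 5568/100
= 1392/25

1392/25


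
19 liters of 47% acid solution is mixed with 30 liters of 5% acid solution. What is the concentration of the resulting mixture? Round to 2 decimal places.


Solute in mixture 1 = 47% of 19 L = 19*47/100 = 893/100 L
Solute in mixture 2 = 5% of 30 L = 30*5/100 = 3/2 L
Total solute = 893/100 + 3/2 = 1043/100 L
Total volume = 19 + 30 = 49 L
Final concentration = 1043/100/49 * 100 = 21.29%

21.29


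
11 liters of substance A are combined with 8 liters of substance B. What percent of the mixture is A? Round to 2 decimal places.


Volume of A = 11 L
Volume of B = 8 L
Total volume = 11 + 8 = 19 L
Percentage of A = (11/19) * 100
= 57.89%

57.89


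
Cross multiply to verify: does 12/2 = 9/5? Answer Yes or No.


Cross multiply to check 12/2 = 9/5
Left cross product: 12 * 5 = 60
Right cross product: 2 * 9 = 18
60 != 18
Not equal, so proportions differ => No

No


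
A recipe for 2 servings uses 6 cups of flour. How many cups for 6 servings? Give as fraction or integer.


Original: 6 cups for 2 servings
Target servings = 6
Scaling factor = 6/2
New amount = 6 * 6/2
= 36/2
= 18 cups

18


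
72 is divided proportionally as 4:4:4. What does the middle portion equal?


Ratio = 4:4:4
Total parts = 4 + 4 + 4 = 12
Value per part = 72 / 12 = 6
First share = 4 * 6 = 24
Middle share = 4 * 6 = 24
Third share = 4 * 6 = 24

24


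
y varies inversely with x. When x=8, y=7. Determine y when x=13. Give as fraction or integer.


Inverse proportion: y = k/x
Find k: k = 8 * 7 = 56
Compute y at x=13: y = 56/13
y = 56/13

56/13


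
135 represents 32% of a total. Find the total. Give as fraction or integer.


Given: 135 is 32% of the whole
Set up: 135 = 32/100 * whole
whole = 135 * 100 / 32
whole = 13500 / 32
whole = 3375/8

3375/8


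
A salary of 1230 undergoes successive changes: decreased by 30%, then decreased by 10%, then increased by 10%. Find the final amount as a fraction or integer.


Start: 1230
Step 1: decrease by 30% => multiply by 70/100
  1230 * 70/100 = 861
Step 2: decrease by 10% => multiply by 90/100
  861 * 90/100 = 7749/10
Step 3: increase by 10% => multiply by 110/100
  7749/10 * 110/100 = 85239/100
Final value = 85239/100

85239/100


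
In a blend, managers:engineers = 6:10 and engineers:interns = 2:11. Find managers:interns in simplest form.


Given a:b = 6:10 and b:c = 2:11
Make b consistent. Multiply first ratio by 2: a:b = 12:20
Multiply second ratio by 10: b:c = 20:110
Now b = 20 in both, so a:b:c = 12:20:110
Therefore a:c = 12:110
Simplify by GCD: a:c = 6:55

6:55


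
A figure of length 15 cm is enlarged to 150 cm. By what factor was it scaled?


Original length = 15 cm
Scaled length = 150 cm
Scale factor = 150 / 15
= 10

10


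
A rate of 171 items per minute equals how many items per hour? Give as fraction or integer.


Converting from per minute to per hour
Rate = 171 items per minute
Multiply by 60: 171 * 60
= 10260 items per hour

10260


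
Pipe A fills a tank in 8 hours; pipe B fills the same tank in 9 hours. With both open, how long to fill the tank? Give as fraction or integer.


Rate of A = 1/8 job per hour
Rate of B = 1/9 job per hour
Combined rate = 1/8 + 1/9
Find common denominator: (9 + 8)/(8*9) = 17/72
Combined rate = 17/72 job per hour
Time together = 1 / (17/72) = 72/17 hours

72/17


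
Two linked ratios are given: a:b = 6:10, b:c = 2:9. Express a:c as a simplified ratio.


Given a:b = 6:10 and b:c = 2:9
Make b consistent. Multiply first ratio by 2: a:b = 12:20
Multiply second ratio by 10: b:c = 20:90
Now b = 20 in both, so a:b:c = 12:20:90
Therefore a:c = 12:90
Simplify by GCD: a:c = 2:15

2:15


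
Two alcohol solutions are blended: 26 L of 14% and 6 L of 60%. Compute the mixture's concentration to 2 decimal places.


Solute in mixture 1 = 14% of 26 L = 26*14/100 = 91/25 L
Solute in mixture 2 = 60% of 6 L = 6*60/100 = 18/5 L
Total solute = 91/25 + 18/5 = 181/25 L
Total volume = 26 + 6 = 32 L
Final concentration = 181/25/32 * 100 = 22.63%

22.63


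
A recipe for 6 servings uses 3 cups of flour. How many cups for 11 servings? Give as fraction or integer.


Original: 3 cups for 6 servings
Target servings = 11
Scaling factor = 11/6
New amount = 3 * 11/6
= 33/6
= 11/2 cups

11/2


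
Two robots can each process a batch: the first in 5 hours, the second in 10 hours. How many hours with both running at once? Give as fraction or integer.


Rate of A = 1/5 job per hour
Rate of B = 1/10 job per hour
Combined rate = 1/5 + 1/10
Find common denominator: (10 + 5)/(5*10) = 15/50
Combined rate = 3/10 job per hour
Time together = 1 / (3/10) = 10/3 hours

10/3


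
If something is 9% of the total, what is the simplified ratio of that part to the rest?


Part = 9%, Remainder = 91%
Ratio = 9:91
GCD(9, 91) = 1
Simplify: 9:91 = 9:91

9:91


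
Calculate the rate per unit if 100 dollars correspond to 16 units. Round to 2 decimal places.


Total dollars = 100
Number of units = 16
Unit rate = 100 / 16
= 6.25 dollars per unit

6.25


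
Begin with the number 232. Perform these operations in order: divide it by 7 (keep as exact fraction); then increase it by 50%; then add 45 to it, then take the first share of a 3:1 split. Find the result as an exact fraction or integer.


Start with 232.
Step 1: Divide by 7: 232 / 7 = 232/7
Step 2: Increase by 50%: 232/7 * 150/100 = 348/7
Step 3: Add 45: 348/7+45=663/7; split 3:1 first = 663/7*3/4 = 1989/28
Final result = 1989/28

1989/28


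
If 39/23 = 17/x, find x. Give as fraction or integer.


Setting up: 39/23 = 17/x
Cross multiply: 39 * x = 23 * 17
39x = 391
x = 391/39
x = 391/39

391/39


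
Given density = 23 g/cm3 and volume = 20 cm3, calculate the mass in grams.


Using mass = density * volume
Density = 23 g/cm3
Volume = 20 cm3
Mass = 23 * 20
= 460 g

460


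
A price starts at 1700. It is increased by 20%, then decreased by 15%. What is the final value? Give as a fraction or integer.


Start: 1700
Step 1: increase by 20% => multiply by 120/100
  1700 * 120/100 = 2040
Step 2: decrease by 15% => multiply by 85/100
  2040 * 85/100 = 1734
Final value = 1734

1734


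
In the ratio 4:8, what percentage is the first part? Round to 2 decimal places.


Total parts = 4 + 8 = 12
First part fraction = 4/12
Percentage = (4/12) * 100
= 0.333333 * 100
= 33.33%

33.33


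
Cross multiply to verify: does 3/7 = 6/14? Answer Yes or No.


Cross multiply to check 3/7 = 6/14
Left cross product: 3 * 14 = 42
Right cross product: 7 * 6 = 42
42 = 42
Equal, so proportions match => Yes

Yes


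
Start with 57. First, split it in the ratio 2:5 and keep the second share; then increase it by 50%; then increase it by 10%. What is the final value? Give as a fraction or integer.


Start with 57.
Step 1: Split 2:5, second share = 57 * 5/7 = 285/7
Step 2: Increase by 50%: 285/7 * 150/100 = 855/14
Step 3: Increase by 10%: 855/14 * 110/100 = 1881/28
Final result = 1881/28

1881/28


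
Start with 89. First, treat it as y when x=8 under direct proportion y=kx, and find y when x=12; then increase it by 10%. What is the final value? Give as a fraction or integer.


Start with 89.
Step 1: Direct prop: k = (89)/8; new y = k*12 = 89*12/8 = 267/2
Step 2: Increase by 10%: 267/2 * 110/100 = 2937/20
Final result = 2937/20

2937/20


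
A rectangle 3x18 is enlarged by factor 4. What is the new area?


Original dimensions: 3 x 18
Enlargement factor = 4
New width = 3 * 4 = 12
New height = 18 * 4 = 72
New area = 12 * 72 = 864

864


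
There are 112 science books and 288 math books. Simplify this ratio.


Find GCD(112, 288)
GCD = 16
Divide both by 16: 112/16 = 7, 288/16 = 18
Simplified ratio = 7:18

7:18


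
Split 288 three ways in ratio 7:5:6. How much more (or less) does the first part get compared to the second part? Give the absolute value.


Total parts = 7 + 5 + 6 = 18
Value per part = 288 / 18 = 16
Shares: 7*16=112, 5*16=80, 6*16=96
First share = 112, second share = 80
Difference = |112 - 80| = 32

32


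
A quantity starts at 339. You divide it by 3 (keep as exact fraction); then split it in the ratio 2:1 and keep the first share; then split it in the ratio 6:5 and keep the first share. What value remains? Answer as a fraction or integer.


Start with 339.
Step 1: Divide by 3: 339 / 3 = 113
Step 2: Split 2:1, first share = 113 * 2/3 = 226/3
Step 3: Split 6:5, first share = 226/3 * 6/11 = 452/11
Final result = 452/11

452/11


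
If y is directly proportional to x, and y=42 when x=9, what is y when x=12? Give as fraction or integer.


Direct proportion: y = kx
Find k: k = 42/9 = 14/3
Compute y at x=12: y = 14/3 * 12
y = 56

56


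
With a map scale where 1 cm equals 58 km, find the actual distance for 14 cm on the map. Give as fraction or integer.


Map scale: 1 cm = 58 km
Measured distance on map = 14 cm
Set up proportion: 14 * 58 / 1
= 812 / 1
= 812 km

812


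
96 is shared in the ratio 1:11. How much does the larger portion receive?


Total parts = 1 + 11 = 12
Value per part = 96 / 12 = 8
First share = 1 * 8 = 8
Second share = 11 * 8 = 88
Larger share = 88

88


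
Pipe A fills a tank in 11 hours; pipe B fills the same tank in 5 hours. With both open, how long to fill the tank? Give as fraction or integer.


Rate of A = 1/11 job per hour
Rate of B = 1/5 job per hour
Combined rate = 1/11 + 1/5
Find common denominator: (5 + 11)/(11*5) = 16/55
Combined rate = 16/55 job per hour
Time together = 1 / (16/55) = 55/16 hours

55/16


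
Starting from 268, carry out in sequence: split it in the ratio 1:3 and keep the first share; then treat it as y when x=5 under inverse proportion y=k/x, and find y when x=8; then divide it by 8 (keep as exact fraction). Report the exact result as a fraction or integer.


Start with 268.
Step 1: Split 1:3, first share = 268 * 1/4 = 67
Step 2: Inverse prop: k = (67)*5; new y = k/8 = 67*5/8 = 335/8
Step 3: Divide by 8: 335/8 / 8 = 335/64
Final result = 335/64

335/64


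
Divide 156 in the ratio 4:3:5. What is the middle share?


Ratio = 4:3:5
Total parts = 4 + 3 + 5 = 12
Value per part = 156 / 12 = 13
First share = 4 * 13 = 52
Middle share = 3 * 13 = 39
Third share = 5 * 13 = 65

39


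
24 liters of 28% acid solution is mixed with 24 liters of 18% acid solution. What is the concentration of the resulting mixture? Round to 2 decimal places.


Solute in mixture 1 = 28% of 24 L = 24*28/100 = 168/25 L
Solute in mixture 2 = 18% of 24 L = 24*18/100 = 108/25 L
Total solute = 168/25 + 108/25 = 276/25 L
Total volume = 24 + 24 = 48 L
Final concentration = 276/25/48 * 100 = 23.00%

23.00


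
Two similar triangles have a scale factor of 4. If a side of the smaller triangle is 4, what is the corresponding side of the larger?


Similar triangles have proportional sides
Scale factor = 4
Smaller side = 4
Corresponding larger side = 4 * 4
= 16

16


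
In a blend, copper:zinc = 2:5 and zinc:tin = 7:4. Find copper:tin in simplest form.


Given a:b = 2:5 and b:c = 7:4
Make b consistent. Multiply first ratio by 7: a:b = 14:35
Multiply second ratio by 5: b:c = 35:20
Now b = 35 in both, so a:b:c = 14:35:20
Therefore a:c = 14:20
Simplify by GCD: a:c = 7:10

7:10


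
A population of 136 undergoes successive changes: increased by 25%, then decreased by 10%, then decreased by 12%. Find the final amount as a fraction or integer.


Start: 136
Step 1: increase by 25% => multiply by 125/100
  136 * 125/100 = 170
Step 2: decrease by 10% => multiply by 90/100
  170 * 90/100 = 153
Step 3: decrease by 12% => multiply by 88/100
  153 * 88/100 = 3366/25
Final value = 3366/25

3366/25


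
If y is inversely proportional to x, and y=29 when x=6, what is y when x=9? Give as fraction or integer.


Inverse proportion: y = k/x
Find k: k = 6 * 29 = 174
Compute y at x=9: y = 174/9
y = 58/3

58/3


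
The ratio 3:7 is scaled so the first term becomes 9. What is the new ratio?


Original ratio: 3:7
First term target: 9
Scale factor = 9 / 3 = 3
Multiply second term: 7 * 3 = 21
Equivalent ratio = 9:21

9:21


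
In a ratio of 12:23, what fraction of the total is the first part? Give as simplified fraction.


Total parts = 12 + 23 = 35
First part fraction = 12/35
Simplify: 12/35 = 12/35

12/35


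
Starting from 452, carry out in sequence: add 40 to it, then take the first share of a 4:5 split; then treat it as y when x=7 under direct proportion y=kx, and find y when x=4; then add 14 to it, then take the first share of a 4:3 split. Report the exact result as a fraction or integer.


Start with 452.
Step 1: Add 40: 452+40=492; split 4:5 first = 492*4/9 = 656/3
Step 2: Direct prop: k = (656/3)/7; new y = k*4 = 656/3*4/7 = 2624/21
Step 3: Add 14: 2624/21+14=2918/21; split 4:3 first = 2918/21*4/7 = 11672/147
Final result = 11672/147

11672/147


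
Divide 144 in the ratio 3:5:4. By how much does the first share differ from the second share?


Total parts = 3 + 5 + 4 = 12
Value per part = 144 / 12 = 12
Shares: 3*12=36, 5*12=60, 4*12=48
First share = 36, second share = 60
Difference = |36 - 60| = 24

24


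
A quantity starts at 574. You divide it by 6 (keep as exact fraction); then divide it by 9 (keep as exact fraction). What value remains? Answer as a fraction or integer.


Start with 574.
Step 1: Divide by 6: 574 / 6 = 287/3
Step 2: Divide by 9: 287/3 / 9 = 287/27
Final result = 287/27

287/27


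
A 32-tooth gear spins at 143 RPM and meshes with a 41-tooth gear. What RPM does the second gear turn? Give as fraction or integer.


Gear ratio: teeth_A * RPM_A = teeth_B * RPM_B
32 * 143 = 41 * RPM_B
4576 = 41 * RPM_B
RPM_B = 4576 / 41
RPM_B = 4576/41

4576/41


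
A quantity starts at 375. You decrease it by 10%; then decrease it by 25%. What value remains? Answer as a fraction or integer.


Start with 375.
Step 1: Decrease by 10%: 375 * 90/100 = 675/2
Step 2: Decrease by 25%: 675/2 * 75/100 = 2025/8
Final result = 2025/8

2025/8


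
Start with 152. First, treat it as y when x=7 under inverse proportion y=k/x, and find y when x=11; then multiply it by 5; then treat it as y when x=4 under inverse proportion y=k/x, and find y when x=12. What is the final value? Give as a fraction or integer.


Start with 152.
Step 1: Inverse prop: k = (152)*7; new y = k/11 = 152*7/11 = 1064/11
Step 2: Multiply by 5: 1064/11 * 5 = 5320/11
Step 3: Inverse prop: k = (5320/11)*4; new y = k/12 = 5320/11*4/12 = 5320/33
Final result = 5320/33

5320/33


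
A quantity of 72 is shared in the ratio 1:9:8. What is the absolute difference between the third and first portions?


Total parts = 1 + 9 + 8 = 18
Value per part = 72 / 18 = 4
Shares: 1*4=4, 9*4=36, 8*4=32
Third share = 32, first share = 4
Difference = |32 - 4| = 28

28


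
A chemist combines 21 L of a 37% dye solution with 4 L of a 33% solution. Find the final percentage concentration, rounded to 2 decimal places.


Solute in mixture 1 = 37% of 21 L = 21*37/100 = 777/100 L
Solute in mixture 2 = 33% of 4 L = 4*33/100 = 33/25 L
Total solute = 777/100 + 33/25 = 909/100 L
Total volume = 21 + 4 = 25 L
Final concentration = 909/100/25 * 100 = 36.36%

36.36


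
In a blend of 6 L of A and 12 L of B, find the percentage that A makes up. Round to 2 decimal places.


Volume of A = 6 L
Volume of B = 12 L
Total volume = 6 + 12 = 18 L
Percentage of A = (6/18) * 100
= 33.33%

33.33


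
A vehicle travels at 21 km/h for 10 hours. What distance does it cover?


Using distance = speed * time
Speed = 21 km/h
Time = 10 hours
Distance = 21 * 10
= 210 km

210


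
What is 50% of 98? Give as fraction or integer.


Compute 50% of 98
Convert percentage: 50% = 50/100
Multiply: 98 * 50/100
= 4900/100
= 49

49


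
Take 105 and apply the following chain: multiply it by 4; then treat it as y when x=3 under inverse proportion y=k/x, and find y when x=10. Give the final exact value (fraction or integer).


Start with 105.
Step 1: Multiply by 4: 105 * 4 = 420
Step 2: Inverse prop: k = (420)*3; new y = k/10 = 420*3/10 = 126
Final result = 126

126


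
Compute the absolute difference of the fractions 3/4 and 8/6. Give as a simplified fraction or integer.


Simplify: 3/4 = 3/4 and 8/6 = 4/3
Find common denominator: LCD = 12
Convert: 9/12 and 16/12
Difference = |9 - 16|/12 = 7/12
Simplified = 7/12

7/12


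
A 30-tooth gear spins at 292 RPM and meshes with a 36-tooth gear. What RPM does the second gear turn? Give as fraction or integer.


Gear ratio: teeth_A * RPM_A = teeth_B * RPM_B
30 * 292 = 36 * RPM_B
8760 = 36 * RPM_B
RPM_B = 8760 / 36
RPM_B = 730/3

730/3


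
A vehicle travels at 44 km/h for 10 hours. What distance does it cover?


Using distance = speed * time
Speed = 44 km/h
Time = 10 hours
Distance = 44 * 10
= 440 km

440


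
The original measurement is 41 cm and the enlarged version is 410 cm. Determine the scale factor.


Original length = 41 cm
Scaled length = 410 cm
Scale factor = 410 / 41
= 10

10


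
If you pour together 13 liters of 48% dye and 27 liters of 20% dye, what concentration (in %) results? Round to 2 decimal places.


Solute in mixture 1 = 48% of 13 L = 13*48/100 = 156/25 L
Solute in mixture 2 = 20% of 27 L = 27*20/100 = 27/5 L
Total solute = 156/25 + 27/5 = 291/25 L
Total volume = 13 + 27 = 40 L
Final concentration = 291/25/40 * 100 = 29.10%

29.10


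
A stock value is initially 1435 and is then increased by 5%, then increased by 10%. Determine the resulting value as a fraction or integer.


Start: 1435
Step 1: increase by 5% => multiply by 105/100
  1435 * 105/100 = 6027/4
Step 2: increase by 10% => multiply by 110/100
  6027/4 * 110/100 = 66297/40
Final value = 66297/40

66297/40


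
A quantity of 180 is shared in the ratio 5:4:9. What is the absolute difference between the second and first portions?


Total parts = 5 + 4 + 9 = 18
Value per part = 180 / 18 = 10
Shares: 5*10=50, 4*10=40, 9*10=90
Second share = 40, first share = 50
Difference = |40 - 50| = 10

10


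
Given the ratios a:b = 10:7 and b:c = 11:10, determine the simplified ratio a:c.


Given a:b = 10:7 and b:c = 11:10
Make b consistent. Multiply first ratio by 11: a:b = 110:77
Multiply second ratio by 7: b:c = 77:70
Now b = 77 in both, so a:b:c = 110:77:70
Therefore a:c = 110:70
Simplify by GCD: a:c = 11:7

11:7


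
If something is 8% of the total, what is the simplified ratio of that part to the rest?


Part = 8%, Remainder = 92%
Ratio = 8:92
GCD(8, 92) = 4
Simplify: 2:23 = 2:23

2:23


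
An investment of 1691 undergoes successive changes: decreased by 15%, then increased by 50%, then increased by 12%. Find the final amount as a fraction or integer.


Start: 1691
Step 1: decrease by 15% => multiply by 85/100
  1691 * 85/100 = 28747/20
Step 2: increase by 50% => multiply by 150/100
  28747/20 * 150/100 = 86241/40
Step 3: increase by 12% => multiply by 112/100
  86241/40 * 112/100 = 603687/250
Final value = 603687/250

603687/250


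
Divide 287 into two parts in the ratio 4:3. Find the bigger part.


Total parts = 4 + 3 = 7
Value per part = 287 / 7 = 41
First share = 4 * 41 = 164
Second share = 3 * 41 = 123
Larger share = 164

164


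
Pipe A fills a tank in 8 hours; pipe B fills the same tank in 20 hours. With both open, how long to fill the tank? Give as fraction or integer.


Rate of A = 1/8 job per hour
Rate of B = 1/20 job per hour
Combined rate = 1/8 + 1/20
Find common denominator: (20 + 8)/(8*20) = 28/160
Combined rate = 7/40 job per hour
Time together = 1 / (7/40) = 40/7 hours

40/7


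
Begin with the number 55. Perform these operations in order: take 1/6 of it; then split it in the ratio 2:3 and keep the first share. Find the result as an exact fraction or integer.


Start with 55.
Step 1: Take 1/6: 55 * 1/6 = 55/6
Step 2: Split 2:3, first share = 55/6 * 2/5 = 11/3
Final result = 11/3

11/3


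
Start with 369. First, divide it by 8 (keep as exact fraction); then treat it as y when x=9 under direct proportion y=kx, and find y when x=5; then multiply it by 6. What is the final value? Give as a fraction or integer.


Start with 369.
Step 1: Divide by 8: 369 / 8 = 369/8
Step 2: Direct prop: k = (369/8)/9; new y = k*5 = 369/8*5/9 = 205/8
Step 3: Multiply by 6: 205/8 * 6 = 615/4
Final result = 615/4

615/4


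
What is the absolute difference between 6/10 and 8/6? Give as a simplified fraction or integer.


Simplify: 6/10 = 3/5 and 8/6 = 4/3
Find common denominator: LCD = 15
Convert: 9/15 and 20/15
Difference = |9 - 20|/15 = 11/15
Simplified = 11/15

11/15


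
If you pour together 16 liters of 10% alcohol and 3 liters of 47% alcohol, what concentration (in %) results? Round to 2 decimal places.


Solute in mixture 1 = 10% of 16 L = 16*10/100 = 8/5 L
Solute in mixture 2 = 47% of 3 L = 3*47/100 = 141/100 L
Total solute = 8/5 + 141/100 = 301/100 L
Total volume = 16 + 3 = 19 L
Final concentration = 301/100/19 * 100 = 15.84%

15.84


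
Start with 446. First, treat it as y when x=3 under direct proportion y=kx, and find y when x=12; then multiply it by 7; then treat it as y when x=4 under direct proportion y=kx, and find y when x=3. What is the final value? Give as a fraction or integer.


Start with 446.
Step 1: Direct prop: k = (446)/3; new y = k*12 = 446*12/3 = 1784
Step 2: Multiply by 7: 1784 * 7 = 12488
Step 3: Direct prop: k = (12488)/4; new y = k*3 = 12488*3/4 = 9366
Final result = 9366

9366
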